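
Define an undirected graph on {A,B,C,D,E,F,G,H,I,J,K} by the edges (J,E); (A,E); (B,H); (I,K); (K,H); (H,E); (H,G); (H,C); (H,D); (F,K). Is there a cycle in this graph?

The graph has 11 vertices, 10 edges, and 1 connected component.
Since 10 = 11 - 1, the graph is a forest and contains no cycle.

No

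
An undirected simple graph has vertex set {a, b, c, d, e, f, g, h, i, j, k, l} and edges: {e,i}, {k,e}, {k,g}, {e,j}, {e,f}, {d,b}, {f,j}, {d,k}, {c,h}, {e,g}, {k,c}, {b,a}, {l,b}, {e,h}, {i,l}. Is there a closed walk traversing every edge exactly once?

Degrees: a:1, b:3, c:2, d:2, e:6, f:2, g:2, h:2, i:2, j:2, k:4, l:2
Vertices with odd degree: a, b. An Eulerian circuit requires all degrees even.

No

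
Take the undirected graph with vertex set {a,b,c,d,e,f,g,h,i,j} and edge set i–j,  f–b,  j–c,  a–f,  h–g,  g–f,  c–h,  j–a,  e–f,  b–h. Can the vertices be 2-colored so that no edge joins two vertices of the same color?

Partition the vertices as {d, f, h, j} vs {a, b, c, e, g, i}. Each listed edge has one endpoint in each part, so the graph is bipartite.

Yes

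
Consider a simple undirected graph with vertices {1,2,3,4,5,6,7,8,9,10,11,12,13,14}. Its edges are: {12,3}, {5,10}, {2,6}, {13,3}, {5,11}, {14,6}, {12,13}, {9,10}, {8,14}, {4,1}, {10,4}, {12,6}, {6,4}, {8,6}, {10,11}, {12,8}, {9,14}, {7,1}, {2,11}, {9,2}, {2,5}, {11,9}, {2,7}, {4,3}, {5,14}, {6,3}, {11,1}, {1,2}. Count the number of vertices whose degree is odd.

2

Degrees: 1:4, 2:6, 3:4, 4:4, 5:4, 6:6, 7:2, 8:3, 9:4, 10:4, 11:5, 12:4, 13:2, 14:4
Odd-degree vertices: 8, 11.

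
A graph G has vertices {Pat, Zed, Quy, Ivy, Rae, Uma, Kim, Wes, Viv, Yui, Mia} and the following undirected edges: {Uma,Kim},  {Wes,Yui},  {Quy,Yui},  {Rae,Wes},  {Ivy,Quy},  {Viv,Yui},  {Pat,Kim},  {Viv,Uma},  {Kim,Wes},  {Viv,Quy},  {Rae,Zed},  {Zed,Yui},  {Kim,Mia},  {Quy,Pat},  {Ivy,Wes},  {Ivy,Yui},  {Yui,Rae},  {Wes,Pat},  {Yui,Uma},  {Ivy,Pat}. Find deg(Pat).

Neighbors of Pat: Quy, Ivy, Kim, Wes.

4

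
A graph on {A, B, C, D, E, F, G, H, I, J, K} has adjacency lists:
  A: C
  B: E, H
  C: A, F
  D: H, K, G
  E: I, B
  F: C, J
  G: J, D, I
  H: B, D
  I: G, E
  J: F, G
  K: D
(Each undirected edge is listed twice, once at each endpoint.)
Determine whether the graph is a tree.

No

The graph has 11 vertices and 11 edges.
A tree on 11 vertices has exactly 10 edges; this graph has 11, so it contains a cycle and is not a tree.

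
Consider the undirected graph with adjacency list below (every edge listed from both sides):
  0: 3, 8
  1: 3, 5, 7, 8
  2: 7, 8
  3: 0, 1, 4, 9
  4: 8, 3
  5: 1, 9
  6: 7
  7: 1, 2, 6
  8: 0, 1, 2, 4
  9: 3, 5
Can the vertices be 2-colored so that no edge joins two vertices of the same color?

A valid 2-coloring puts {3, 5, 7, 8} on one side and {0, 1, 2, 4, 6, 9} on the other; every edge crosses between the two sides.

Yes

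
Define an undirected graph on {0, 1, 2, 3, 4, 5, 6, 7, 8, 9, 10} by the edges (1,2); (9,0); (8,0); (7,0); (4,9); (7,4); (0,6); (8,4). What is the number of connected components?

Component: {3}
Component: {5}
Component: {10}
Component: {1, 2}
Component: {0, 4, 6, 7, 8, 9}

5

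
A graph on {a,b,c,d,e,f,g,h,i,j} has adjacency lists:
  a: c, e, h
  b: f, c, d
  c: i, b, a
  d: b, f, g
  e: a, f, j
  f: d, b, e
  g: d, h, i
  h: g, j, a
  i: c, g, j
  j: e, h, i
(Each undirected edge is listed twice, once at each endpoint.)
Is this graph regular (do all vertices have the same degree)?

Degrees: a:3, b:3, c:3, d:3, e:3, f:3, g:3, h:3, i:3, j:3
All degrees equal 3; the graph is regular.

Yes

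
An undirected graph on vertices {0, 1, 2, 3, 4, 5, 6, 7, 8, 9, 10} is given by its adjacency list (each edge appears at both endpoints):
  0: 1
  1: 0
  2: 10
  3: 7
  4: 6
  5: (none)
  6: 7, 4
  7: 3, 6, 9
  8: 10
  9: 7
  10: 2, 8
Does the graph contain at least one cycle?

No

The graph has 11 vertices, 7 edges, and 4 connected components.
A forest on 11 vertices with 4 components has exactly 7 edges, which matches — so no cycle.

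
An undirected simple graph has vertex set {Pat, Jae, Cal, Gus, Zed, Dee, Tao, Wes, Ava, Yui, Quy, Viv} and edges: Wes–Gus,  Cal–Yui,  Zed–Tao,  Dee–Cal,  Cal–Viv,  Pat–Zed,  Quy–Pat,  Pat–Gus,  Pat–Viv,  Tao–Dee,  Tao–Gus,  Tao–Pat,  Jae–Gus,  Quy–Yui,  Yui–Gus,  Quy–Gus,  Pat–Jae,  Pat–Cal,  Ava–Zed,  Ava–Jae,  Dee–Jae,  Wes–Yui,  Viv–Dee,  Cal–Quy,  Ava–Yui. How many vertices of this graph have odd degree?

Degrees: Pat:7, Jae:4, Cal:5, Gus:6, Zed:3, Dee:4, Tao:4, Wes:2, Ava:3, Yui:5, Quy:4, Viv:3
Odd-degree vertices: Pat, Cal, Zed, Ava, Yui, Viv.

6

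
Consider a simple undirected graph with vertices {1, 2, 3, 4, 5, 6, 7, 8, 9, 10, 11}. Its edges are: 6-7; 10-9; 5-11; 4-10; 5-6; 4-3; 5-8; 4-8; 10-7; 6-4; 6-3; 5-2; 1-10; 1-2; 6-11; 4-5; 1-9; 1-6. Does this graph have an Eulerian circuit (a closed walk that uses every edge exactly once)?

No

Degrees: 1:4, 2:2, 3:2, 4:5, 5:5, 6:6, 7:2, 8:2, 9:2, 10:4, 11:2
4, 5 have odd degree; an Eulerian circuit needs every degree to be even, so none exists.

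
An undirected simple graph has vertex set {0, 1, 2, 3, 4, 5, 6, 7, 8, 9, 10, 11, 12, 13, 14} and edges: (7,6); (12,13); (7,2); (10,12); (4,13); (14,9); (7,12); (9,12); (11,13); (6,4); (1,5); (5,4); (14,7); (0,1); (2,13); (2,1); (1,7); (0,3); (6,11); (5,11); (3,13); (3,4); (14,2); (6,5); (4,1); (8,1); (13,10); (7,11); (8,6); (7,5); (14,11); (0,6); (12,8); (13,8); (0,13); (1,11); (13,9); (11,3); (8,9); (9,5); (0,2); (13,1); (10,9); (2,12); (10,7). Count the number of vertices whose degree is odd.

Degrees: 0:5, 1:8, 2:6, 3:4, 4:5, 5:6, 6:6, 7:8, 8:5, 9:6, 10:4, 11:7, 12:6, 13:10, 14:4
Odd-degree vertices: 0, 4, 8, 11.

4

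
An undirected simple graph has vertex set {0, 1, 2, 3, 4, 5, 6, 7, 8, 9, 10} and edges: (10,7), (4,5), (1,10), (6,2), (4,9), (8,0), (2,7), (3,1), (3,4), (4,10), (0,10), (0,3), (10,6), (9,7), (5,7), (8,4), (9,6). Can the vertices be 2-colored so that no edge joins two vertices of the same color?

Yes

Color {2, 3, 5, 8, 9, 10} black and {0, 1, 4, 6, 7} white. No edge joins two same-colored vertices, so the graph is bipartite.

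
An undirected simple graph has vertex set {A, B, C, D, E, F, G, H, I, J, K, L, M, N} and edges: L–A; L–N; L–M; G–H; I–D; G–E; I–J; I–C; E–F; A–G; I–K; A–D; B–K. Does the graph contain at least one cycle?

The graph has 14 vertices, 13 edges, and 1 connected component.
Since 13 = 14 - 1, the graph is a forest and contains no cycle.

No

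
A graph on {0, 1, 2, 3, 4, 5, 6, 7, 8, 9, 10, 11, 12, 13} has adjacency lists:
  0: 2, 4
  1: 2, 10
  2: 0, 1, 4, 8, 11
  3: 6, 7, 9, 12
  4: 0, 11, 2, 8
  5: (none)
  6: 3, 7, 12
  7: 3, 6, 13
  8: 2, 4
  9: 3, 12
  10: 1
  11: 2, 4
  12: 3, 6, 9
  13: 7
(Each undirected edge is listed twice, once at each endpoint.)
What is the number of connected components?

Component: {5}
Component: {3, 6, 7, 9, 12, 13}
Component: {0, 1, 2, 4, 8, 10, 11}

3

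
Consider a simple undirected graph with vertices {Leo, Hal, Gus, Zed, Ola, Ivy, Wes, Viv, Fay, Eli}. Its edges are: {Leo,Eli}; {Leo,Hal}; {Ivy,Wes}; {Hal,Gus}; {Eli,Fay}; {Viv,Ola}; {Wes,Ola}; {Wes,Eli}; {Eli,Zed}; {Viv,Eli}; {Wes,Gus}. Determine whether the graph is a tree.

|V| = 10, |E| = 11.
A tree on 10 vertices has exactly 9 edges; this graph has 11, so it contains a cycle and is not a tree.

No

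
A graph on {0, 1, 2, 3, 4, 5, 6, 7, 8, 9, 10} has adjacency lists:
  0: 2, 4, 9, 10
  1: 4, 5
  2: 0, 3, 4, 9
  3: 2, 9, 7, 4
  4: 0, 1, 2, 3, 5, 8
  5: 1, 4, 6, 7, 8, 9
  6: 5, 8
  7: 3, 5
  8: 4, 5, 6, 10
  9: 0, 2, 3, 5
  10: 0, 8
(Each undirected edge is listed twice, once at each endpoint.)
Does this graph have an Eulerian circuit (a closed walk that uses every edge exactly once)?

Yes

Degrees: 0:4, 1:2, 2:4, 3:4, 4:6, 5:6, 6:2, 7:2, 8:4, 9:4, 10:2
Every vertex has even degree and the edges form a single connected piece, so an Eulerian circuit exists.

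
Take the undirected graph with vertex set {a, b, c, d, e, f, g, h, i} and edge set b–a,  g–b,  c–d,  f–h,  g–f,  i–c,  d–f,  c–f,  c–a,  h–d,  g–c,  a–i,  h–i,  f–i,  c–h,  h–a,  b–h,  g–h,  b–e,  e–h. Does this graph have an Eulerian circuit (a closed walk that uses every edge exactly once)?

No

Degrees: a:4, b:4, c:6, d:3, e:2, f:5, g:4, h:8, i:4
d, f have odd degree; an Eulerian circuit needs every degree to be even, so none exists.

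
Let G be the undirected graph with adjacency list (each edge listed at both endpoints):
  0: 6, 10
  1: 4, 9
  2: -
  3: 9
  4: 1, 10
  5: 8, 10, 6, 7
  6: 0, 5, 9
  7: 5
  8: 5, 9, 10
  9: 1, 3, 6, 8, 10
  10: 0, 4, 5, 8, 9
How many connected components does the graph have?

2

Component: {2}
Component: {0, 1, 3, 4, 5, 6, 7, 8, 9, 10}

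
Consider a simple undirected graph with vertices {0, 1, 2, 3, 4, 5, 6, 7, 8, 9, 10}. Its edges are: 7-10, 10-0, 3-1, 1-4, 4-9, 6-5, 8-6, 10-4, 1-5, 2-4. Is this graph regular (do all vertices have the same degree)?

Degrees: 0:1, 1:3, 2:1, 3:1, 4:4, 5:2, 6:2, 7:1, 8:1, 9:1, 10:3
Vertex 0 has degree 1 while 4 has degree 4, so the graph is not regular.

No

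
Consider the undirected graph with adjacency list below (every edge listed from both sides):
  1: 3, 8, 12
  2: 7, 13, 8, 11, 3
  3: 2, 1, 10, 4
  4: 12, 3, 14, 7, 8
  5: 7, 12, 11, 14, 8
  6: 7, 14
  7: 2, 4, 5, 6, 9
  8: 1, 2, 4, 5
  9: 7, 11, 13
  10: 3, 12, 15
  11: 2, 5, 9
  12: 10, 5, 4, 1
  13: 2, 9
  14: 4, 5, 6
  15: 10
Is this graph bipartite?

Yes

Partition the vertices as {3, 7, 8, 11, 12, 13, 14, 15} vs {1, 2, 4, 5, 6, 9, 10}. Each listed edge has one endpoint in each part, so the graph is bipartite.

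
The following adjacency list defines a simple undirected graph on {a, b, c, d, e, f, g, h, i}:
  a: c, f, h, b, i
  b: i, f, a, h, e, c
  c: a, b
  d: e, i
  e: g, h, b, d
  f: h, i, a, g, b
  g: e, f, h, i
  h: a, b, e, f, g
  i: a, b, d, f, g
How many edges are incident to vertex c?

2

Neighbors of c: a, b.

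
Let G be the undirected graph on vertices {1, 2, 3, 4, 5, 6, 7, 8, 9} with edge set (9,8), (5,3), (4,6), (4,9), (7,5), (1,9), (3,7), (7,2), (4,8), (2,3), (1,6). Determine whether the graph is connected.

No

Component: {2, 3, 5, 7}
Component: {1, 4, 6, 8, 9}
No edge joins these 2 groups, so the graph is disconnected.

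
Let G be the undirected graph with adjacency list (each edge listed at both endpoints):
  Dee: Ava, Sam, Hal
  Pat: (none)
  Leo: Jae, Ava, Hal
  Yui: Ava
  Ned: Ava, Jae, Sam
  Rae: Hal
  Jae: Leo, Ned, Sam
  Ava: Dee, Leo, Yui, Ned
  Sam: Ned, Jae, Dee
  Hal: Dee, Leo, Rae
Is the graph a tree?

|V| = 10, |E| = 12.
It is not connected, so it is not a tree.

No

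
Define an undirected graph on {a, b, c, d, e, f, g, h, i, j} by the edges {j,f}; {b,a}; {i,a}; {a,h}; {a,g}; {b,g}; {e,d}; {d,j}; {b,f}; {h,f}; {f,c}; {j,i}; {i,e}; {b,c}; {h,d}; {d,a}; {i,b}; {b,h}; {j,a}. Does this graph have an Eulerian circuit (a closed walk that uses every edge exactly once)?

Yes

Degrees: a:6, b:6, c:2, d:4, e:2, f:4, g:2, h:4, i:4, j:4
Every vertex has even degree and the edges form a single connected piece, so an Eulerian circuit exists.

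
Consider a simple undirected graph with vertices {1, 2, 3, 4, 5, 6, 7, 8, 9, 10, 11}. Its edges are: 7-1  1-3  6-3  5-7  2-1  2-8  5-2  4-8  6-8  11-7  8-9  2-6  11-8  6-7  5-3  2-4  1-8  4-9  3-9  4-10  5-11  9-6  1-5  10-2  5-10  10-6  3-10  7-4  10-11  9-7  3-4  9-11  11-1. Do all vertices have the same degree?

Yes

Degrees: 1:6, 2:6, 3:6, 4:6, 5:6, 6:6, 7:6, 8:6, 9:6, 10:6, 11:6
Every vertex has degree 6, so the graph is 6-regular.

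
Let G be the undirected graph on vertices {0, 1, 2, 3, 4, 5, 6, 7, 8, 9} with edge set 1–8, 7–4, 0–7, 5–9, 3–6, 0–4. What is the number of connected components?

Component: {2}
Component: {1, 8}
Component: {3, 6}
Component: {5, 9}
Component: {0, 4, 7}

5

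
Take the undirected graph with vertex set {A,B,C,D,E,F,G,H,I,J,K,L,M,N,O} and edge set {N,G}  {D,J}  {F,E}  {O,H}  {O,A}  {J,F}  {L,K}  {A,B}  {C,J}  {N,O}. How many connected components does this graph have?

Component: {I}
Component: {M}
Component: {K, L}
Component: {C, D, E, F, J}
Component: {A, B, G, H, N, O}

5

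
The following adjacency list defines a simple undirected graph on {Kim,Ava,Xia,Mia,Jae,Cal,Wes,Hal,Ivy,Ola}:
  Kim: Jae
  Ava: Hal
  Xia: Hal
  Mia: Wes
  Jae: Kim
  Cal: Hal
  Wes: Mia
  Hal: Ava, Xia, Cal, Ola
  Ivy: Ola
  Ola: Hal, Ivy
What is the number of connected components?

3

Component: {Kim, Jae}
Component: {Mia, Wes}
Component: {Ava, Xia, Cal, Hal, Ivy, Ola}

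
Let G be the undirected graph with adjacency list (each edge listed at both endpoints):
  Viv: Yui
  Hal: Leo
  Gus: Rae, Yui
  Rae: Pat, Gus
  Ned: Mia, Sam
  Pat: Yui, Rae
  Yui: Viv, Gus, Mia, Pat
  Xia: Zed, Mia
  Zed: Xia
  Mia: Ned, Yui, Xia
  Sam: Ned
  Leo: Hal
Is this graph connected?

No

Component: {Hal, Leo}
Component: {Viv, Gus, Rae, Ned, Pat, Yui, Xia, Zed, Mia, Sam}
There are 2 separate components, so the graph is not connected.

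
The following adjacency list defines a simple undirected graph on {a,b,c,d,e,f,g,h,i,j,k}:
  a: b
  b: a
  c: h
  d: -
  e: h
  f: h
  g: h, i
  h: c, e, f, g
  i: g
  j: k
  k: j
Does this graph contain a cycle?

The graph has 11 vertices, 7 edges, and 4 connected components.
Since 7 = 11 - 4, the graph is a forest and contains no cycle.

No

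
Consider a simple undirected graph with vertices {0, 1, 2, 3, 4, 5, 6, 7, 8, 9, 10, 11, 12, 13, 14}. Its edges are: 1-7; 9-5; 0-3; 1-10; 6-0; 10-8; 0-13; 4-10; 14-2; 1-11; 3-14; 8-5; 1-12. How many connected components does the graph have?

2

Component: {0, 2, 3, 6, 13, 14}
Component: {1, 4, 5, 7, 8, 9, 10, 11, 12}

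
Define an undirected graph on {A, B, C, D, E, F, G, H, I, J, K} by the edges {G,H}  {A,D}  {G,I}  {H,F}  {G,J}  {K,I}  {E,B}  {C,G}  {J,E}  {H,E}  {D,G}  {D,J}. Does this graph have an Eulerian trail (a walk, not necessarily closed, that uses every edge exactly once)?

Degrees: A:1, B:1, C:1, D:3, E:3, F:1, G:5, H:3, I:2, J:3, K:1
Odd-degree vertices: A, B, C, D, E, F, G, H, J, K (10 total).
With 10 odd-degree vertices (more than two), no single trail can use every edge.

No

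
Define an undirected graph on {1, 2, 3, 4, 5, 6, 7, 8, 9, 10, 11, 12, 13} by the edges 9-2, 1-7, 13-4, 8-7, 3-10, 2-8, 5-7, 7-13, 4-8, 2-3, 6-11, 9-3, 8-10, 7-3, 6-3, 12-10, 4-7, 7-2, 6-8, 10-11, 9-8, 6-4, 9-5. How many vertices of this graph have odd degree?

4

Degrees: 1:1, 2:4, 3:5, 4:4, 5:2, 6:4, 7:7, 8:6, 9:4, 10:4, 11:2, 12:1, 13:2
Odd-degree vertices: 1, 3, 7, 12.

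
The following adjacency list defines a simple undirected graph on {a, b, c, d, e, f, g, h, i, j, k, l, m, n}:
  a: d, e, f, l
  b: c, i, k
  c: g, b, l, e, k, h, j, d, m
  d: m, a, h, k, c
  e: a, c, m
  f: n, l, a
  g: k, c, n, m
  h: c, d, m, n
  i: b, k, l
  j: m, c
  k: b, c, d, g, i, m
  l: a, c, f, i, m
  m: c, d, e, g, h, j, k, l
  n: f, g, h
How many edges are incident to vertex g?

Neighbors of g: c, k, m, n.

4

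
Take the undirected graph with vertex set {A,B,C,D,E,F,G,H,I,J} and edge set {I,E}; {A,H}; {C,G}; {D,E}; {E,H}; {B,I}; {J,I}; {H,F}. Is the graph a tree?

No

|V| = 10, |E| = 8.
It is not connected, so it is not a tree.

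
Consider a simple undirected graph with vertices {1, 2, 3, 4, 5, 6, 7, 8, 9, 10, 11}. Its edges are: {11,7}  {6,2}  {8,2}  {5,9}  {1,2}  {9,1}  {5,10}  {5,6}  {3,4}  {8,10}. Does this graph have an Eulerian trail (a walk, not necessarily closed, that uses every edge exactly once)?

Degrees: 1:2, 2:3, 3:1, 4:1, 5:3, 6:2, 7:1, 8:2, 9:2, 10:2, 11:1
Odd-degree vertices: 2, 3, 4, 5, 7, 11 (6 total).
With 6 odd-degree vertices (more than two), no single trail can use every edge.

No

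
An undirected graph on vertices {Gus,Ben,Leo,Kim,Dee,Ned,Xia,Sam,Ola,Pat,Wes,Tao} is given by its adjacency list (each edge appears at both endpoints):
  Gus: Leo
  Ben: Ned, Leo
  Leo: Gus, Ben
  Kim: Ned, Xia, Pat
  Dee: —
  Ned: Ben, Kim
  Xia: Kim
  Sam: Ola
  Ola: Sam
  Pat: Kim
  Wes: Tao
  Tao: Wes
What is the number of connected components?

4

Component: {Dee}
Component: {Sam, Ola}
Component: {Wes, Tao}
Component: {Gus, Ben, Leo, Kim, Ned, Xia, Pat}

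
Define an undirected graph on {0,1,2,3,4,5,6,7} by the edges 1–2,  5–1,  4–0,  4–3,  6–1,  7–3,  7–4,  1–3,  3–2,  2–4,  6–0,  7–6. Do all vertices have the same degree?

No

Degrees: 0:2, 1:4, 2:3, 3:4, 4:4, 5:1, 6:3, 7:3
Vertex 5 has degree 1 while 1 has degree 4, so the graph is not regular.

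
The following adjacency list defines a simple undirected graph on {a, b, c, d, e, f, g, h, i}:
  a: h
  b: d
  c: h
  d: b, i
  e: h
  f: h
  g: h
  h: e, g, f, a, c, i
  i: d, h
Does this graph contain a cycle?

The graph has 9 vertices, 8 edges, and 1 connected component.
Since 8 = 9 - 1, the graph is a forest and contains no cycle.

No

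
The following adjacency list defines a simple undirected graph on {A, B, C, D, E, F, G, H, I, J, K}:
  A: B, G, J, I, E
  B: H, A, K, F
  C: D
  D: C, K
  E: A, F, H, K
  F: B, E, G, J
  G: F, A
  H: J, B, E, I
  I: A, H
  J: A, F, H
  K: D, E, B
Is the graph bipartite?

Color {B, D, E, G, I, J} black and {A, C, F, H, K} white. No edge joins two same-colored vertices, so the graph is bipartite.

Yes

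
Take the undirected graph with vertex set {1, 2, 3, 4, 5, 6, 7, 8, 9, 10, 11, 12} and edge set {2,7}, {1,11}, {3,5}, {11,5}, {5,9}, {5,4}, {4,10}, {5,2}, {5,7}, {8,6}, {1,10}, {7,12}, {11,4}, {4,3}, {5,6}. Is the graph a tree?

No

|V| = 12, |E| = 15.
A tree on 12 vertices has exactly 11 edges; this graph has 15, so it contains a cycle and is not a tree.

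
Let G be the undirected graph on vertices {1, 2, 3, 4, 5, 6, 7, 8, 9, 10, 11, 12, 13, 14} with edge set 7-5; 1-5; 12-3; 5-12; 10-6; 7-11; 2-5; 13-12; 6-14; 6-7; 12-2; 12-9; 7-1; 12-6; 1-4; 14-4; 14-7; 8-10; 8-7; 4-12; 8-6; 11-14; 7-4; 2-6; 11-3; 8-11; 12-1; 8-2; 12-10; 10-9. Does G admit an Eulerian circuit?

Degrees: 1:4, 2:4, 3:2, 4:4, 5:4, 6:6, 7:7, 8:5, 9:2, 10:4, 11:4, 12:9, 13:1, 14:4
7, 8, 12, 13 have odd degree; an Eulerian circuit needs every degree to be even, so none exists.

No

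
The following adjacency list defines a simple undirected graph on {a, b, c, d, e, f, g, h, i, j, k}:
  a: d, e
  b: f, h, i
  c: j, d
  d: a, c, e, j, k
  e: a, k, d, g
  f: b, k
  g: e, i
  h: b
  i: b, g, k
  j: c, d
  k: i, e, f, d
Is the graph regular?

Degrees: a:2, b:3, c:2, d:5, e:4, f:2, g:2, h:1, i:3, j:2, k:4
Degrees are not all equal (e.g. deg(h)=1 but deg(d)=5); not regular.

No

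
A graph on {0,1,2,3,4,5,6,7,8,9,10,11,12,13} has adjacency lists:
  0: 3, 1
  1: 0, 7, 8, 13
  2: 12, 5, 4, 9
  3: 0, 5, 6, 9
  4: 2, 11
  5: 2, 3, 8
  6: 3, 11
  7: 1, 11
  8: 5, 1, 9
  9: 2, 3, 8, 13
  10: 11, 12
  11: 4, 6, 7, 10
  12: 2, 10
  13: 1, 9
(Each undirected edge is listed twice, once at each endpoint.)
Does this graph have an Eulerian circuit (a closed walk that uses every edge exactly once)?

Degrees: 0:2, 1:4, 2:4, 3:4, 4:2, 5:3, 6:2, 7:2, 8:3, 9:4, 10:2, 11:4, 12:2, 13:2
5, 8 have odd degree; an Eulerian circuit needs every degree to be even, so none exists.

No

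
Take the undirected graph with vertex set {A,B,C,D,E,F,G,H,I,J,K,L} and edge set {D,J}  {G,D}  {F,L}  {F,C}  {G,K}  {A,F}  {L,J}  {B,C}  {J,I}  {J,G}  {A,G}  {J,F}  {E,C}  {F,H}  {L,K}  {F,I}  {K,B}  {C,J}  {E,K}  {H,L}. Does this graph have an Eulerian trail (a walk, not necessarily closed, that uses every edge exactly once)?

Degrees: A:2, B:2, C:4, D:2, E:2, F:6, G:4, H:2, I:2, J:6, K:4, L:4
Odd-degree vertices: none (0 total).
The non-isolated vertices are connected and exactly 0 have odd degree, so an Eulerian trail exists.

Yes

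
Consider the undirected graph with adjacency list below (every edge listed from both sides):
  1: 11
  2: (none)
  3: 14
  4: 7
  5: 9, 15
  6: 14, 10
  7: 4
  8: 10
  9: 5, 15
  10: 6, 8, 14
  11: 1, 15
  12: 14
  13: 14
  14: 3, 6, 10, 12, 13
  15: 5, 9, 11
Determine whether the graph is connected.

Component: {2}
Component: {4, 7}
Component: {1, 5, 9, 11, 15}
Component: {3, 6, 8, 10, 12, 13, 14}
No edge joins these 4 groups, so the graph is disconnected.

No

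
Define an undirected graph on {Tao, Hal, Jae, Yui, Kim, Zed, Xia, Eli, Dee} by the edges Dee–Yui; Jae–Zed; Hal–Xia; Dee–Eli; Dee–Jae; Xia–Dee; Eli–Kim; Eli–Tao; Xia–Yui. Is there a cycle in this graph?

The graph has 9 vertices, 9 edges, and 1 connected component.
Since 9 > 9 - 1, a cycle must exist; for instance Dee-Yui-Xia-Dee.

Yes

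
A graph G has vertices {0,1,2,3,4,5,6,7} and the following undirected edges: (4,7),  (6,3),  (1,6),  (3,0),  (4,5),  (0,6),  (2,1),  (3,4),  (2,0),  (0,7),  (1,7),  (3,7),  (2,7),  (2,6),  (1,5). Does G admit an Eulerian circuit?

Degrees: 0:4, 1:4, 2:4, 3:4, 4:3, 5:2, 6:4, 7:5
4, 7 have odd degree; an Eulerian circuit needs every degree to be even, so none exists.

No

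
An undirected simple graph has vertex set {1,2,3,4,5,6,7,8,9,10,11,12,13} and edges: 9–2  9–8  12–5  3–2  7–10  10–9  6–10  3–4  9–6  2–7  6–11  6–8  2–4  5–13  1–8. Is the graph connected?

No

Component: {5, 12, 13}
Component: {1, 2, 3, 4, 6, 7, 8, 9, 10, 11}
There are 2 separate components, so the graph is not connected.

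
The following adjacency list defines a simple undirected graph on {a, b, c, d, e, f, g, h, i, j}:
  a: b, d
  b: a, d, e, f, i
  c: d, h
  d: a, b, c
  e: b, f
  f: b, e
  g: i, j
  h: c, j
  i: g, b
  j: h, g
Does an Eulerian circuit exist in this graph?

Degrees: a:2, b:5, c:2, d:3, e:2, f:2, g:2, h:2, i:2, j:2
b, d have odd degree; an Eulerian circuit needs every degree to be even, so none exists.

No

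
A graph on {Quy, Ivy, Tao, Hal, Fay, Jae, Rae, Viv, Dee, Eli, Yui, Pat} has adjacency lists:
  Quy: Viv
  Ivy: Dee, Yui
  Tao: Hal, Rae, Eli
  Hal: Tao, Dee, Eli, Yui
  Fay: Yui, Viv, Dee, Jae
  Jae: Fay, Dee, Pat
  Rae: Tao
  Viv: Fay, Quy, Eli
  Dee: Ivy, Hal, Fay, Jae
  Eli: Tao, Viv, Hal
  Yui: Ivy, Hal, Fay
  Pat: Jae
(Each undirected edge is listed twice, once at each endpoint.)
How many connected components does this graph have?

1

Component: {Quy, Ivy, Tao, Hal, Fay, Jae, Rae, Viv, Dee, Eli, Yui, Pat}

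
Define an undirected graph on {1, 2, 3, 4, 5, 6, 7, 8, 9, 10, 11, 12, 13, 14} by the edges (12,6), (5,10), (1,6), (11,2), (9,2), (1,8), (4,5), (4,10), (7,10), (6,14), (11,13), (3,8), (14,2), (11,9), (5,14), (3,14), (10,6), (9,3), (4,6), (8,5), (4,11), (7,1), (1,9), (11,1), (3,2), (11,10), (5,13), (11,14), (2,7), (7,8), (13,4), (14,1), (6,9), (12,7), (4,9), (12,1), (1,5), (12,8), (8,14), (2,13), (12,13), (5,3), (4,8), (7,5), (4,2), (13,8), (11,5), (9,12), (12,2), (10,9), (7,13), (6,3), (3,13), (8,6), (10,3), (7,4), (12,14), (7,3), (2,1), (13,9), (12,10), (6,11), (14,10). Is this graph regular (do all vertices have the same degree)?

Degrees: 1:9, 2:9, 3:9, 4:9, 5:9, 6:9, 7:9, 8:9, 9:9, 10:9, 11:9, 12:9, 13:9, 14:9
Every vertex has degree 9, so the graph is 9-regular.

Yes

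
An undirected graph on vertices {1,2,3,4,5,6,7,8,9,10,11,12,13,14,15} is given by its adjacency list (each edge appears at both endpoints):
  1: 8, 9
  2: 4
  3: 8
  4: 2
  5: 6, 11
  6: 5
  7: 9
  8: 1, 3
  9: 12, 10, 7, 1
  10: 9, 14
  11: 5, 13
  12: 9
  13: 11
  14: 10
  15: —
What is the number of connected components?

Component: {15}
Component: {2, 4}
Component: {5, 6, 11, 13}
Component: {1, 3, 7, 8, 9, 10, 12, 14}

4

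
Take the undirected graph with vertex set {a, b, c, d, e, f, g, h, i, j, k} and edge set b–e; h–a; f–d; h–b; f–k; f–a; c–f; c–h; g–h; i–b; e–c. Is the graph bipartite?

Yes

Color {e, f, h, i, j} black and {a, b, c, d, g, k} white. No edge joins two same-colored vertices, so the graph is bipartite.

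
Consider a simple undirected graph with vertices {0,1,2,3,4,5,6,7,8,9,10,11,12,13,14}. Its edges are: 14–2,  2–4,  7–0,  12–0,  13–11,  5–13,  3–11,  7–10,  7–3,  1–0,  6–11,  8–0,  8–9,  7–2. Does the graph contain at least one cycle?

The graph has 15 vertices, 14 edges, and 1 connected component.
Since 14 = 15 - 1, the graph is a forest and contains no cycle.

No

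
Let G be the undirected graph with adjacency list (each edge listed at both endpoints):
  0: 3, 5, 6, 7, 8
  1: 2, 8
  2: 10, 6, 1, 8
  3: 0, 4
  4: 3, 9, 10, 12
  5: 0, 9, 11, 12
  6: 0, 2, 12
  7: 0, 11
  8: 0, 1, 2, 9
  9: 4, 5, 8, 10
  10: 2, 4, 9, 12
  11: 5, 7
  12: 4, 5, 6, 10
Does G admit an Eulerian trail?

Degrees: 0:5, 1:2, 2:4, 3:2, 4:4, 5:4, 6:3, 7:2, 8:4, 9:4, 10:4, 11:2, 12:4
Odd-degree vertices: 0, 6 (2 total).
With 2 odd-degree vertices and all edges in one connected piece, an Eulerian trail exists (from 0 to 6).

Yes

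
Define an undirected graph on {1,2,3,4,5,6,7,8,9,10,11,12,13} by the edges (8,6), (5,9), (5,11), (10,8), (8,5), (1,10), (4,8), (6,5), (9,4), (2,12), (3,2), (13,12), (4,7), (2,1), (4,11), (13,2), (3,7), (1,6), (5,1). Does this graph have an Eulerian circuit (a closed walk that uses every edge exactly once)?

No

Degrees: 1:4, 2:4, 3:2, 4:4, 5:5, 6:3, 7:2, 8:4, 9:2, 10:2, 11:2, 12:2, 13:2
Vertices with odd degree: 5, 6. An Eulerian circuit requires all degrees even.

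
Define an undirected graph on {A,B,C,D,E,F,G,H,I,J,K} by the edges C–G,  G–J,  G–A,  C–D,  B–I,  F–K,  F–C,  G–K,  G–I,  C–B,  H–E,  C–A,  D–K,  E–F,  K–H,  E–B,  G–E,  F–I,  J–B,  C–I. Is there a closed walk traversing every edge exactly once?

Degrees: A:2, B:4, C:6, D:2, E:4, F:4, G:6, H:2, I:4, J:2, K:4
All degrees are even and the non-isolated vertices are connected — an Eulerian circuit exists.

Yes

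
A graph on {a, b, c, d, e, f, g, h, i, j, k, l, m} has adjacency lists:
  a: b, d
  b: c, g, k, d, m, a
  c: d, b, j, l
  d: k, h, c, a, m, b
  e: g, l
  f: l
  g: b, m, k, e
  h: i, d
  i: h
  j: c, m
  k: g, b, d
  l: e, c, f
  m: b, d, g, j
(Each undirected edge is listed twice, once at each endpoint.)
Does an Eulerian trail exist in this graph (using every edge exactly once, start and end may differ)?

No

Degrees: a:2, b:6, c:4, d:6, e:2, f:1, g:4, h:2, i:1, j:2, k:3, l:3, m:4
Odd-degree vertices: f, i, k, l (4 total).
With 4 odd-degree vertices (more than two), no single trail can use every edge.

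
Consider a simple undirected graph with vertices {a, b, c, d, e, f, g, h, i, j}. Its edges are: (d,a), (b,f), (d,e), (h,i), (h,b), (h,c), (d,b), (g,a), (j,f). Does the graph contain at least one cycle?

No

The graph has 10 vertices, 9 edges, and 1 connected component.
A forest on 10 vertices with 1 component has exactly 9 edges, which matches — so no cycle.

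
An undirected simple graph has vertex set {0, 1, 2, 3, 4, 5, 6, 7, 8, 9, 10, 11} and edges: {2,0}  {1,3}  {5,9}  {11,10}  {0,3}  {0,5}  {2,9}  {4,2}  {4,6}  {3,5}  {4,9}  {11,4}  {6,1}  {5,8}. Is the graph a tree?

The graph has 12 vertices and 14 edges.
It splits into 2 components, so it cannot be a tree.

No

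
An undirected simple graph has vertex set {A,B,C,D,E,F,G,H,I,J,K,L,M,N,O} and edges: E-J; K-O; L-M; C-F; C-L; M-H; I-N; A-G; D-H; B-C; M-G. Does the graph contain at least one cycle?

No

The graph has 15 vertices, 11 edges, and 4 connected components.
Since 11 = 15 - 4, the graph is a forest and contains no cycle.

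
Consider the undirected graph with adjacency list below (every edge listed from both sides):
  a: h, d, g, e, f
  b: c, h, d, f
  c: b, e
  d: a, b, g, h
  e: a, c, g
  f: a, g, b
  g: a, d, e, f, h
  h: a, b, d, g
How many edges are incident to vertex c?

2

Neighbors of c: b, e.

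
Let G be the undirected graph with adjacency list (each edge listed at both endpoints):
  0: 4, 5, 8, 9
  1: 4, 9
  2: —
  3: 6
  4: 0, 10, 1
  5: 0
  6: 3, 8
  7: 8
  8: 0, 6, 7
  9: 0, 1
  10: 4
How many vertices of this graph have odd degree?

6

Degrees: 0:4, 1:2, 2:0, 3:1, 4:3, 5:1, 6:2, 7:1, 8:3, 9:2, 10:1
Odd-degree vertices: 3, 4, 5, 7, 8, 10.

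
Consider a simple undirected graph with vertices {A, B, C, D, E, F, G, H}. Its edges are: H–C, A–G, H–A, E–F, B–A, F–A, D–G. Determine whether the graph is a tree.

Yes

The graph has 8 vertices and 7 edges.
It is connected with exactly 7 edges, hence acyclic — it is a tree.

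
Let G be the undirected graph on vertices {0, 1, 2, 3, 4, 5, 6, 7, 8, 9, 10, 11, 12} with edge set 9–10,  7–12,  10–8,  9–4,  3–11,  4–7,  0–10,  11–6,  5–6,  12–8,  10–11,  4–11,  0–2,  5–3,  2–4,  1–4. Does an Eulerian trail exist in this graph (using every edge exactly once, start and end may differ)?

Degrees: 0:2, 1:1, 2:2, 3:2, 4:5, 5:2, 6:2, 7:2, 8:2, 9:2, 10:4, 11:4, 12:2
Odd-degree vertices: 1, 4 (2 total).
With 2 odd-degree vertices and all edges in one connected piece, an Eulerian trail exists (from 1 to 4).

Yes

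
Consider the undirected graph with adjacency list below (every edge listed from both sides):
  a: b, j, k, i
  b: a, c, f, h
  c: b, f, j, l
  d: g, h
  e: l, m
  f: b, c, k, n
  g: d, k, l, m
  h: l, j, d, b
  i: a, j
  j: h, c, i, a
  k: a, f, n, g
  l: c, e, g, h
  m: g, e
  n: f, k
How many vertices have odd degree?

Degrees: a:4, b:4, c:4, d:2, e:2, f:4, g:4, h:4, i:2, j:4, k:4, l:4, m:2, n:2
Odd-degree vertices: none.

0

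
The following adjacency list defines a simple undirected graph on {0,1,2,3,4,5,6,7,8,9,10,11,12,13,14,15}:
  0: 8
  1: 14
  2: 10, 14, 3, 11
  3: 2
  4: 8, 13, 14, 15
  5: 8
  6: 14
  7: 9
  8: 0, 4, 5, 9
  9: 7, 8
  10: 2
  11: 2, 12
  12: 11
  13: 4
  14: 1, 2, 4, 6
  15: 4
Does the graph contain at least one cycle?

No

|V| = 16, |E| = 15, number of components = 1.
Since 15 = 16 - 1, the graph is a forest and contains no cycle.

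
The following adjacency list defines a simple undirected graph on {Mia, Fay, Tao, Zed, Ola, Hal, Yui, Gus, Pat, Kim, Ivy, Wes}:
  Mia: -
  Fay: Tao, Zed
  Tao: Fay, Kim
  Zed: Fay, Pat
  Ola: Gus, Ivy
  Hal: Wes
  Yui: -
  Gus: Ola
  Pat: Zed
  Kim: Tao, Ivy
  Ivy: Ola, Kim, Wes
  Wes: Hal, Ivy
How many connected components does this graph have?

3

Component: {Mia}
Component: {Yui}
Component: {Fay, Tao, Zed, Ola, Hal, Gus, Pat, Kim, Ivy, Wes}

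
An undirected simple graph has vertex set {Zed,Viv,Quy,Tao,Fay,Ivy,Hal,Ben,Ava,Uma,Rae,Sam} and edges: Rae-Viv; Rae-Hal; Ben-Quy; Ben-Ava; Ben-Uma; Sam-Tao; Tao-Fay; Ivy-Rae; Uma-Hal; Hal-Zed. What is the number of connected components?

2

Component: {Tao, Fay, Sam}
Component: {Zed, Viv, Quy, Ivy, Hal, Ben, Ava, Uma, Rae}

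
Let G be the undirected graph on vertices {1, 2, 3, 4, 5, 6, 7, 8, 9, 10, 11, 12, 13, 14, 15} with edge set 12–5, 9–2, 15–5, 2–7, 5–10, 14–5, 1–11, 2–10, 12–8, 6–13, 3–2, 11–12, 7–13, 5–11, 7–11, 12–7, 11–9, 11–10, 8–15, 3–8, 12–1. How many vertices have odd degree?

6

Degrees: 1:2, 2:4, 3:2, 4:0, 5:5, 6:1, 7:4, 8:3, 9:2, 10:3, 11:6, 12:5, 13:2, 14:1, 15:2
Odd-degree vertices: 5, 6, 8, 10, 12, 14.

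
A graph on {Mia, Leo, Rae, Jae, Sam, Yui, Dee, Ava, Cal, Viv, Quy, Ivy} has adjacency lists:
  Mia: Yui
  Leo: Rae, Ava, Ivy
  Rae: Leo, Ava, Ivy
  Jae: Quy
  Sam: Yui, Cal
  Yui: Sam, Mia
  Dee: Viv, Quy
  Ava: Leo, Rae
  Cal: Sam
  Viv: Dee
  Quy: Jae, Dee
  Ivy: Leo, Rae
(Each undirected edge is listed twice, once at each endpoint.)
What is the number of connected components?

3

Component: {Mia, Sam, Yui, Cal}
Component: {Leo, Rae, Ava, Ivy}
Component: {Jae, Dee, Viv, Quy}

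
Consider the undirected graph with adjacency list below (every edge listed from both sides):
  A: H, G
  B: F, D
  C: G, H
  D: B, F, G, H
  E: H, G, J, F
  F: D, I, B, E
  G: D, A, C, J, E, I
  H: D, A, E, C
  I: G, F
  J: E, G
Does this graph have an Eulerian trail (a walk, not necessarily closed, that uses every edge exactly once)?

Yes

Degrees: A:2, B:2, C:2, D:4, E:4, F:4, G:6, H:4, I:2, J:2
Odd-degree vertices: none (0 total).
The non-isolated vertices are connected and exactly 0 have odd degree, so an Eulerian trail exists.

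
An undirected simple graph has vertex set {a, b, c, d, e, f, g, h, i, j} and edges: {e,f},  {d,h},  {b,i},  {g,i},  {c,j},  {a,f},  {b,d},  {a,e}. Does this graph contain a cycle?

The graph has 10 vertices, 8 edges, and 3 connected components.
Since 8 > 10 - 3, a cycle must exist; for instance a-e-f-a.

Yes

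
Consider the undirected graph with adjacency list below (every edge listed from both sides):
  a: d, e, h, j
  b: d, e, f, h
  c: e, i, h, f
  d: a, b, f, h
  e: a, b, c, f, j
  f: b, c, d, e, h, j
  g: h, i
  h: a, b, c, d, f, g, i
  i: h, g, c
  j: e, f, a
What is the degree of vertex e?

5

Neighbors of e: a, b, c, f, j.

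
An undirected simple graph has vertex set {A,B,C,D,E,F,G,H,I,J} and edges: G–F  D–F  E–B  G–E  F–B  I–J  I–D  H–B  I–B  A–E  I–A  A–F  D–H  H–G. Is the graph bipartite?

A valid 2-coloring puts {C, E, F, H, I} on one side and {A, B, D, G, J} on the other; every edge crosses between the two sides.

Yes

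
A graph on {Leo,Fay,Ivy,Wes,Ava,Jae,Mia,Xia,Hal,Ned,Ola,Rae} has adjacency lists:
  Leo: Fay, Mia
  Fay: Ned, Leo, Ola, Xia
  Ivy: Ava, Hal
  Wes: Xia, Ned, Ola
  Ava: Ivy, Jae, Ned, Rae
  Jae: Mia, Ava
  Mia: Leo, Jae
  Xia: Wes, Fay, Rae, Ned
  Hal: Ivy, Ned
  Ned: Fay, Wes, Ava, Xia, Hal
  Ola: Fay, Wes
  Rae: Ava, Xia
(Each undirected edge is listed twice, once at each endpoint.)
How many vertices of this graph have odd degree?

2

Degrees: Leo:2, Fay:4, Ivy:2, Wes:3, Ava:4, Jae:2, Mia:2, Xia:4, Hal:2, Ned:5, Ola:2, Rae:2
Odd-degree vertices: Wes, Ned.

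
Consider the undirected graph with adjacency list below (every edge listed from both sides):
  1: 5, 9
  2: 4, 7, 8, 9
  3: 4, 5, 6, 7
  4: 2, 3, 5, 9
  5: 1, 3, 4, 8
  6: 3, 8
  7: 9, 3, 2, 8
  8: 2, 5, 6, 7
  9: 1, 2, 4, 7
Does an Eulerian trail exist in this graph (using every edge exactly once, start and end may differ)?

Yes

Degrees: 1:2, 2:4, 3:4, 4:4, 5:4, 6:2, 7:4, 8:4, 9:4
Odd-degree vertices: none (0 total).
With 0 odd-degree vertices and all edges in one connected piece, an Eulerian trail exists.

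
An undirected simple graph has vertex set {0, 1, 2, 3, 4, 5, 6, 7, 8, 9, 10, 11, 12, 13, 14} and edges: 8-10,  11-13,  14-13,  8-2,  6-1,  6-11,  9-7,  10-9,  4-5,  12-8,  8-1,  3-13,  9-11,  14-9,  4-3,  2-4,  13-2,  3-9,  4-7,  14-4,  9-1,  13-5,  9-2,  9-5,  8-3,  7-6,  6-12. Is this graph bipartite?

Partition the vertices as {0, 4, 6, 8, 9, 13} vs {1, 2, 3, 5, 7, 10, 11, 12, 14}. Each listed edge has one endpoint in each part, so the graph is bipartite.

Yes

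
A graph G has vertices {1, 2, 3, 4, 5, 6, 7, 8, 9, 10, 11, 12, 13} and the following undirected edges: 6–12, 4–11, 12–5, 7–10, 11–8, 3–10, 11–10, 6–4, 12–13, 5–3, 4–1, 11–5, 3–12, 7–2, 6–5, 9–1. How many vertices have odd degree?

Degrees: 1:2, 2:1, 3:3, 4:3, 5:4, 6:3, 7:2, 8:1, 9:1, 10:3, 11:4, 12:4, 13:1
Odd-degree vertices: 2, 3, 4, 6, 8, 9, 10, 13.

8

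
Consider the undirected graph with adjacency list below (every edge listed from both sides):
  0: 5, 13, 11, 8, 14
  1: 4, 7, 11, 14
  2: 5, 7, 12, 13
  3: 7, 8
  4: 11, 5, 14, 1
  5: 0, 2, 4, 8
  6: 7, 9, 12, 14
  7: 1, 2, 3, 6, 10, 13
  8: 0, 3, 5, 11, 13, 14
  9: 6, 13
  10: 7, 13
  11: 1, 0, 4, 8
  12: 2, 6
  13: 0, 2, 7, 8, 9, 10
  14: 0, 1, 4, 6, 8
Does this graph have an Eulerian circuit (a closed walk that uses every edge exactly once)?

Degrees: 0:5, 1:4, 2:4, 3:2, 4:4, 5:4, 6:4, 7:6, 8:6, 9:2, 10:2, 11:4, 12:2, 13:6, 14:5
0, 14 have odd degree; an Eulerian circuit needs every degree to be even, so none exists.

No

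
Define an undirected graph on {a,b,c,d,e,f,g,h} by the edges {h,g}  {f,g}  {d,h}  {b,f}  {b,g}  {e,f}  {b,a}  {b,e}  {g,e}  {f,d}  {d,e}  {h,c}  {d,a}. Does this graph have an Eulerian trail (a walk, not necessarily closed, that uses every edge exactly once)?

Yes

Degrees: a:2, b:4, c:1, d:4, e:4, f:4, g:4, h:3
Odd-degree vertices: c, h (2 total).
The non-isolated vertices are connected and exactly 2 have odd degree, so an Eulerian trail exists (from c to h).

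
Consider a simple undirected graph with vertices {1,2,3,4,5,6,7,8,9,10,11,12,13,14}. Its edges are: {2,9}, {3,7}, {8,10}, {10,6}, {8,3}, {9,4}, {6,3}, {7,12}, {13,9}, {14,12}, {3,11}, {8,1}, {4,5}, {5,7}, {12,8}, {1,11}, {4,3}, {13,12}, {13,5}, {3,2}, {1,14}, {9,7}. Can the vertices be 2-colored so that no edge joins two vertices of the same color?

Yes

A valid 2-coloring puts {2, 4, 6, 7, 8, 11, 13, 14} on one side and {1, 3, 5, 9, 10, 12} on the other; every edge crosses between the two sides.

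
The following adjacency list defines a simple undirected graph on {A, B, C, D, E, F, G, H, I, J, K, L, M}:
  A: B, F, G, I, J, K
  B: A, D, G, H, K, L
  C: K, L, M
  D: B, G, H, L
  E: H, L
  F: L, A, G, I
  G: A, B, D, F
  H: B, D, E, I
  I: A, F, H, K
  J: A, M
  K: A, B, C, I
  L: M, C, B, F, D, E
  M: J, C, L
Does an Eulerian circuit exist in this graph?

Degrees: A:6, B:6, C:3, D:4, E:2, F:4, G:4, H:4, I:4, J:2, K:4, L:6, M:3
Vertices with odd degree: C, M. An Eulerian circuit requires all degrees even.

No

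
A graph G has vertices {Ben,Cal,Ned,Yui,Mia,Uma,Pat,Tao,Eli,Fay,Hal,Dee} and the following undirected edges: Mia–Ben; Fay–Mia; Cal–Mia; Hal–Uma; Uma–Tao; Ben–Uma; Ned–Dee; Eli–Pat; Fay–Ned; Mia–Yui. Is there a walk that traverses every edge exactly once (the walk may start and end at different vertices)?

No

Degrees: Ben:2, Cal:1, Ned:2, Yui:1, Mia:4, Uma:3, Pat:1, Tao:1, Eli:1, Fay:2, Hal:1, Dee:1
Odd-degree vertices: Cal, Yui, Uma, Pat, Tao, Eli, Hal, Dee (8 total).
An Eulerian trail requires 0 or 2 odd-degree vertices; here there are 8.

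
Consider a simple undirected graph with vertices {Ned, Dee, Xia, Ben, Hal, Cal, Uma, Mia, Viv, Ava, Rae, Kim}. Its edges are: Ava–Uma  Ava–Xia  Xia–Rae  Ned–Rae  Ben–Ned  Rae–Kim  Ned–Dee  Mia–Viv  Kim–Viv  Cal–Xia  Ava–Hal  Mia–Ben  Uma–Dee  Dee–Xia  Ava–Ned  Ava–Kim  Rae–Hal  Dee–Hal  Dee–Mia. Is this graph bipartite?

Yes

A valid 2-coloring puts {Dee, Ben, Cal, Viv, Ava, Rae} on one side and {Ned, Xia, Hal, Uma, Mia, Kim} on the other; every edge crosses between the two sides.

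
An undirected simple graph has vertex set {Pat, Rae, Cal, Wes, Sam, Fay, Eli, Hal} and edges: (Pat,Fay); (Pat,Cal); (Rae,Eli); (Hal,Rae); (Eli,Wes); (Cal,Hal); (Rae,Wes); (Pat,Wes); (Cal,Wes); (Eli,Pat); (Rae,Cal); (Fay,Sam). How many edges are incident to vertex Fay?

2

Neighbors of Fay: Pat, Sam.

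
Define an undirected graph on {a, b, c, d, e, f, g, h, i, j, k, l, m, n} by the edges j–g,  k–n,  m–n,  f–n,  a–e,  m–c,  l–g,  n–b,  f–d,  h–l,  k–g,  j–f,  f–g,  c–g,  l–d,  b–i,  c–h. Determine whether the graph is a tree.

The graph has 14 vertices and 17 edges.
It is not connected, so it is not a tree.

No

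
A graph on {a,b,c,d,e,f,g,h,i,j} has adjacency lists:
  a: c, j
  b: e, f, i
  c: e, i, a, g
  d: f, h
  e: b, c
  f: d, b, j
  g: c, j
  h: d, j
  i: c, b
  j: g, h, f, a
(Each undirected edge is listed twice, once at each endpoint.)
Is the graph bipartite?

Partition the vertices as {b, c, d, j} vs {a, e, f, g, h, i}. Each listed edge has one endpoint in each part, so the graph is bipartite.

Yes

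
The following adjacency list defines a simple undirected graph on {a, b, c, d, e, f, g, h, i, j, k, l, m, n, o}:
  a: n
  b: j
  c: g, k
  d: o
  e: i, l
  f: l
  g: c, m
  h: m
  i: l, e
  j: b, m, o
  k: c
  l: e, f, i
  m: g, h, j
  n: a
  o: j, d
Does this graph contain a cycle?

Yes

The graph has 15 vertices, 13 edges, and 3 connected components.
Since 13 > 15 - 3, a cycle must exist; for instance e-i-l-e.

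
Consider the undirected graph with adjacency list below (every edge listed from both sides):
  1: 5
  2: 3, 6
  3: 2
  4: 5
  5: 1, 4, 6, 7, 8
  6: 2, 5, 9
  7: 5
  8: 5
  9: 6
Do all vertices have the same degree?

No

Degrees: 1:1, 2:2, 3:1, 4:1, 5:5, 6:3, 7:1, 8:1, 9:1
Degrees are not all equal (e.g. deg(1)=1 but deg(5)=5); not regular.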